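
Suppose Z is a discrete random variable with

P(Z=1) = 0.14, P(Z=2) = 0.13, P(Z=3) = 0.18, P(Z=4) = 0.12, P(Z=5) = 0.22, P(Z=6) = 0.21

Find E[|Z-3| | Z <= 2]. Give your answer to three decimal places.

1.519

P(Z <= 2) = 0.14 + 0.13 = 0.27.
E[|Z-3| | Z <= 2] = [2·0.14 + 1·0.13] / 0.27
 = 0.41 / 0.27
 = 41/27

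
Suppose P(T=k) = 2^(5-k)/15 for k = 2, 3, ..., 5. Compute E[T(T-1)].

E[T(T-1)] = Σ t(t-1)·P(T=t)
 = 2·8/15 + 6·4/15 + 12·2/15 + 20·1/15
 = 16/15 + 8/5 + 8/5 + 4/3
 = 28/5

5.6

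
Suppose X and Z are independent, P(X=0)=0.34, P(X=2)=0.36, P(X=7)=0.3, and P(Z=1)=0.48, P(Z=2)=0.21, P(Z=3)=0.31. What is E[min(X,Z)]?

1.0962

E[min(X,Z)] = Σ_x Σ_z min(x,z) · P(X=x)P(Z=z)
 = 0·0.1632 + 0·0.0714 + 0·0.1054 + 1·0.1728 + 2·0.0756 + 2·0.1116 + 1·0.144 + 2·0.063 + 3·0.093
 = 0 + 0 + 0 + 0.1728 + 0.1512 + 0.2232 + 0.144 + 0.126 + 0.279
 = 1.0962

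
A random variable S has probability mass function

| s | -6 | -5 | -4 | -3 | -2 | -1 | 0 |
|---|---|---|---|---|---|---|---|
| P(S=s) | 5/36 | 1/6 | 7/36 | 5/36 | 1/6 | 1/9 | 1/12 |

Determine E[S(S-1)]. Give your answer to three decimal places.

E[S(S-1)] = Σ s(s-1)·P(S=s)
 = 42·5/36 + 30·1/6 + 20·7/36 + 12·5/36 + 6·1/6 + 2·1/9 + 0·1/12
 = 35/6 + 5 + 35/9 + 5/3 + 1 + 2/9 + 0
 = 317/18

17.611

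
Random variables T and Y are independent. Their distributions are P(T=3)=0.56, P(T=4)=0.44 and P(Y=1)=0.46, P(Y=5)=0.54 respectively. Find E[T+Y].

6.6

E[T+Y] = Σ_t Σ_y (t+y) · P(T=t)P(Y=y)
 = 4·0.2576 + 8·0.3024 + 5·0.2024 + 9·0.2376
 = 1.0304 + 2.4192 + 1.012 + 2.1384
 = 6.6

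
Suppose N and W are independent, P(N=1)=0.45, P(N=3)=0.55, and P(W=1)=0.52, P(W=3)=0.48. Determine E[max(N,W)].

E[max(N,W)] = Σ_n Σ_w max(n,w) · P(N=n)P(W=w)
 = 1·0.234 + 3·0.216 + 3·0.286 + 3·0.264
 = 0.234 + 0.648 + 0.858 + 0.792
 = 2.532

2.532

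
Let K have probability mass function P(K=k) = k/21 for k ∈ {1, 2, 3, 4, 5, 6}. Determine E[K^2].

E[K^2] = Σ k^2·P(K=k)
 = 1·1/21 + 4·2/21 + 9·1/7 + 16·4/21 + 25·5/21 + 36·2/7
 = 1/21 + 8/21 + 9/7 + 64/21 + 125/21 + 72/7
 = 21

21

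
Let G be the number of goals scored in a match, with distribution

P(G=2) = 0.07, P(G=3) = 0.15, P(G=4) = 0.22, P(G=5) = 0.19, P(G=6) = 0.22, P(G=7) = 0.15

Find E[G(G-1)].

20.38

E[G(G-1)] = Σ g(g-1)·P(G=g)
 = 2·0.07 + 6·0.15 + 12·0.22 + 20·0.19 + 30·0.22 + 42·0.15
 = 0.14 + 0.9 + 2.64 + 3.8 + 6.6 + 6.3
 = 20.38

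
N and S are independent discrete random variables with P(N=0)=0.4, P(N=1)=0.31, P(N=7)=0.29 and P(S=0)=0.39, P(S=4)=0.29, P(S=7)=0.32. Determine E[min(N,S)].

1.1751

E[min(N,S)] = Σ_n Σ_s min(n,s) · P(N=n)P(S=s)
 = 0·0.156 + 0·0.116 + 0·0.128 + 0·0.1209 + 1·0.0899 + 1·0.0992 + 0·0.1131 + 4·0.0841 + 7·0.0928
 = 0 + 0 + 0 + 0 + 0.0899 + 0.0992 + 0 + 0.3364 + 0.6496
 = 1.1751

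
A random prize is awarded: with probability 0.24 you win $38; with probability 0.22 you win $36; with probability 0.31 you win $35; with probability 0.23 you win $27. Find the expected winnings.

34.1

E[payout] = 38·0.24 + 36·0.22 + 35·0.31 + 27·0.23
 = 9.12 + 7.92 + 10.85 + 6.21
 = 34.1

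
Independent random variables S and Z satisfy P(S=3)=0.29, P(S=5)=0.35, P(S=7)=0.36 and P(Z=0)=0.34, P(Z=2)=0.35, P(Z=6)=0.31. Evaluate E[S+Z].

E[S+Z] = Σ_s Σ_z (s+z) · P(S=s)P(Z=z)
 = 3·0.0986 + 5·0.1015 + 9·0.0899 + 5·0.119 + 7·0.1225 + 11·0.1085 + 7·0.1224 + 9·0.126 + 13·0.1116
 = 0.2958 + 0.5075 + 0.8091 + 0.595 + 0.8575 + 1.1935 + 0.8568 + 1.134 + 1.4508
 = 7.7

7.7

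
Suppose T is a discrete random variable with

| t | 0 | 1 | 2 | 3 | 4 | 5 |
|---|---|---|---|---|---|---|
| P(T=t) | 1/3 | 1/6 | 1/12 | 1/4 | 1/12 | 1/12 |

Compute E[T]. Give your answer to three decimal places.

1.833

E[T] = Σ t·P(T=t)
 = 0·1/3 + 1·1/6 + 2·1/12 + 3·1/4 + 4·1/12 + 5·1/12
 = 0 + 1/6 + 1/6 + 3/4 + 1/3 + 5/12
 = 11/6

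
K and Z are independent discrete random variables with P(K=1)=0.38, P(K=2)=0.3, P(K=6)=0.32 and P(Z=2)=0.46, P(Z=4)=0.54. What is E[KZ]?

8.932

E[KZ] = Σ_k Σ_z kz · P(K=k)P(Z=z)
 = 2·0.1748 + 4·0.2052 + 4·0.138 + 8·0.162 + 12·0.1472 + 24·0.1728
 = 0.3496 + 0.8208 + 0.552 + 1.296 + 1.7664 + 4.1472
 = 8.932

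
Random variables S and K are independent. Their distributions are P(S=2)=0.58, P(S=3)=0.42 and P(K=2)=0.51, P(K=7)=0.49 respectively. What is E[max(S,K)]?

4.6642

E[max(S,K)] = Σ_s Σ_k max(s,k) · P(S=s)P(K=k)
 = 2·0.2958 + 7·0.2842 + 3·0.2142 + 7·0.2058
 = 0.5916 + 1.9894 + 0.6426 + 1.4406
 = 4.6642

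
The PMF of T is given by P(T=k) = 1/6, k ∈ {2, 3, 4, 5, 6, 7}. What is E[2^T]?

E[2^T] = Σ 2^t·P(T=t)
 = 4·1/6 + 8·1/6 + 16·1/6 + 32·1/6 + 64·1/6 + 128·1/6
 = 2/3 + 4/3 + 8/3 + 16/3 + 32/3 + 64/3
 = 42

42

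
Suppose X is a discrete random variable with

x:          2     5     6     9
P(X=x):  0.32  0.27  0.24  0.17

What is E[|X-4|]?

E[|X-4|] = Σ |x-4|·P(X=x)
 = 2·0.32 + 1·0.27 + 2·0.24 + 5·0.17
 = 0.64 + 0.27 + 0.48 + 0.85
 = 2.24

2.24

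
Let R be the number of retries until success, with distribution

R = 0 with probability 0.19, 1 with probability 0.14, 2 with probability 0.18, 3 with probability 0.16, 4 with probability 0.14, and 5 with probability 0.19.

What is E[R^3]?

E[R^3] = Σ r^3·P(R=r)
 = 0·0.19 + 1·0.14 + 8·0.18 + 27·0.16 + 64·0.14 + 125·0.19
 = 0 + 0.14 + 1.44 + 4.32 + 8.96 + 23.75
 = 38.61

38.61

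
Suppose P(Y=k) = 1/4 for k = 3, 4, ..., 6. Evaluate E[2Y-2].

E[2Y-2] = Σ (2y-2)·P(Y=y)
 = 4·1/4 + 6·1/4 + 8·1/4 + 10·1/4
 = 1 + 3/2 + 2 + 5/2
 = 7

7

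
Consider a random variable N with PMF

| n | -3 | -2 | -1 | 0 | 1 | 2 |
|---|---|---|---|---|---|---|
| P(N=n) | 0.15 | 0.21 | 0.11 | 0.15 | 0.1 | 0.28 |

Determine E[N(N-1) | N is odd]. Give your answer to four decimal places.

5.6111

P(N is odd) = 0.15 + 0.11 + 0.1 = 0.36.
E[N(N-1) | N is odd] = [12·0.15 + 2·0.11 + 0·0.1] / 0.36
 = 2.02 / 0.36
 = 101/18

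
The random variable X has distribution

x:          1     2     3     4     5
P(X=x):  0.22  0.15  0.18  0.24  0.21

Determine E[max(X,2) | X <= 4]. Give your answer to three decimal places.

2.835

P(X <= 4) = 0.22 + 0.15 + 0.18 + 0.24 = 0.79.
E[max(X,2) | X <= 4] = [2·0.22 + 2·0.15 + 3·0.18 + 4·0.24] / 0.79
 = 2.24 / 0.79
 = 224/79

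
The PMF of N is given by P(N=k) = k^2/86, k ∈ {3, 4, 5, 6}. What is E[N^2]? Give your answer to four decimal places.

26.2558

E[N^2] = Σ n^2·P(N=n)
 = 9·9/86 + 16·8/43 + 25·25/86 + 36·18/43
 = 81/86 + 128/43 + 625/86 + 648/43
 = 1129/43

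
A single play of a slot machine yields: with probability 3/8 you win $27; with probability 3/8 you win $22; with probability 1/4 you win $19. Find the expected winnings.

E[payout] = 27·3/8 + 22·3/8 + 19·1/4
 = 81/8 + 33/4 + 19/4
 = 185/8

23.125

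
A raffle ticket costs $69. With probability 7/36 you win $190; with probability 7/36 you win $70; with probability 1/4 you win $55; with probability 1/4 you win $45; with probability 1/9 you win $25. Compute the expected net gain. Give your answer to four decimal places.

E[payout] = 190·7/36 + 70·7/36 + 55·1/4 + 45·1/4 + 25·1/9
 = 665/18 + 245/18 + 55/4 + 45/4 + 25/9
 = 235/3
Net = 235/3 - 69 = 28/3

9.3333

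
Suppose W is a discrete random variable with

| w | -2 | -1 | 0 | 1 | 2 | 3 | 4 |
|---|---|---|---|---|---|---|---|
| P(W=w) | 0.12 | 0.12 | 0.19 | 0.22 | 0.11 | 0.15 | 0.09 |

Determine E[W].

0.89

E[W] = Σ w·P(W=w)
 = (-2)·0.12 + (-1)·0.12 + 0·0.19 + 1·0.22 + 2·0.11 + 3·0.15 + 4·0.09
 = (-0.24) + (-0.12) + 0 + 0.22 + 0.22 + 0.45 + 0.36
 = 0.89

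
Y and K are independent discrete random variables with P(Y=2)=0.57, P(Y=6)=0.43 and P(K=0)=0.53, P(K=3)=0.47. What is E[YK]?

5.2452

E[YK] = Σ_y Σ_k yk · P(Y=y)P(K=k)
 = 0·0.3021 + 6·0.2679 + 0·0.2279 + 18·0.2021
 = 0 + 1.6074 + 0 + 3.6378
 = 5.2452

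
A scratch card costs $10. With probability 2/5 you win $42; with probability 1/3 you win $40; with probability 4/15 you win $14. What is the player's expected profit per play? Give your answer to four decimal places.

E[payout] = 42·2/5 + 40·1/3 + 14·4/15
 = 84/5 + 40/3 + 56/15
 = 508/15
Net = 508/15 - 10 = 358/15

23.8667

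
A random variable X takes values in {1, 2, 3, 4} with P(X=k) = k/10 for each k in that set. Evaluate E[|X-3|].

E[|X-3|] = Σ |x-3|·P(X=x)
 = 2·1/10 + 1·1/5 + 0·3/10 + 1·2/5
 = 1/5 + 1/5 + 0 + 2/5
 = 4/5

0.8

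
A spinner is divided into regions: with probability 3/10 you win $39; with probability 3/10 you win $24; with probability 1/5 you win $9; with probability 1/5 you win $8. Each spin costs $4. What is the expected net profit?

E[payout] = 39·3/10 + 24·3/10 + 9·1/5 + 8·1/5
 = 117/10 + 36/5 + 9/5 + 8/5
 = 223/10
Net = 223/10 - 4 = 183/10

18.3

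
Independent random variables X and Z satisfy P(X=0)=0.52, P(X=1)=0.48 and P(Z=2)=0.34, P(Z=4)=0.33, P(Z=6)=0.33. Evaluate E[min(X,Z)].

0.48

E[min(X,Z)] = Σ_x Σ_z min(x,z) · P(X=x)P(Z=z)
 = 0·0.1768 + 0·0.1716 + 0·0.1716 + 1·0.1632 + 1·0.1584 + 1·0.1584
 = 0 + 0 + 0 + 0.1632 + 0.1584 + 0.1584
 = 0.48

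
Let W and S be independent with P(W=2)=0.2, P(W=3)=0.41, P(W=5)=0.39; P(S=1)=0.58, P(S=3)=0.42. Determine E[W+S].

E[W+S] = Σ_w Σ_s (w+s) · P(W=w)P(S=s)
 = 3·0.116 + 5·0.084 + 4·0.2378 + 6·0.1722 + 6·0.2262 + 8·0.1638
 = 0.348 + 0.42 + 0.9512 + 1.0332 + 1.3572 + 1.3104
 = 5.42

5.42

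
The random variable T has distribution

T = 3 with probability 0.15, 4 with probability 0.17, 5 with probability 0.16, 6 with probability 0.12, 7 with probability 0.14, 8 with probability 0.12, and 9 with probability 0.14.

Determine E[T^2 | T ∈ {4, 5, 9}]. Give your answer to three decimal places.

P(T ∈ {4, 5, 9}) = 0.17 + 0.16 + 0.14 = 0.47.
E[T^2 | T ∈ {4, 5, 9}] = [16·0.17 + 25·0.16 + 81·0.14] / 0.47
 = 18.06 / 0.47
 = 1806/47

38.426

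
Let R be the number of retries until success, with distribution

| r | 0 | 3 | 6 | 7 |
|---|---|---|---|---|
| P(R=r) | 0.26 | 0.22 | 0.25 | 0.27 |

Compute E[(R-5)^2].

8.71

E[(R-5)^2] = Σ (r-5)^2·P(R=r)
 = 25·0.26 + 4·0.22 + 1·0.25 + 4·0.27
 = 6.5 + 0.88 + 0.25 + 1.08
 = 8.71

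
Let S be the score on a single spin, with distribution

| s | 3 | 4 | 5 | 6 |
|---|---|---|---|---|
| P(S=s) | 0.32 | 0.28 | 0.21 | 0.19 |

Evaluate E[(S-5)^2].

E[(S-5)^2] = Σ (s-5)^2·P(S=s)
 = 4·0.32 + 1·0.28 + 0·0.21 + 1·0.19
 = 1.28 + 0.28 + 0 + 0.19
 = 1.75

1.75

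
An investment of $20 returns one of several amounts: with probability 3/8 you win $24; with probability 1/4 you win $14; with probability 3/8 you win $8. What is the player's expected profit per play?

E[payout] = 24·3/8 + 14·1/4 + 8·3/8
 = 9 + 7/2 + 3
 = 31/2
Net = 31/2 - 20 = -9/2

-4.5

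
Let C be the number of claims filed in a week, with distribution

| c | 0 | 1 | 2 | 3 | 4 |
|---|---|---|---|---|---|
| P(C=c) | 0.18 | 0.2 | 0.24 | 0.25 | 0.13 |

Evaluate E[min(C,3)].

E[min(C,3)] = Σ min(c,3)·P(C=c)
 = 0·0.18 + 1·0.2 + 2·0.24 + 3·0.25 + 3·0.13
 = 0 + 0.2 + 0.48 + 0.75 + 0.39
 = 1.82

1.82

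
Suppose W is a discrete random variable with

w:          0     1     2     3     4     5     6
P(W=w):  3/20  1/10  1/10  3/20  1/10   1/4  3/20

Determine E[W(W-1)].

11.8

E[W(W-1)] = Σ w(w-1)·P(W=w)
 = 0·3/20 + 0·1/10 + 2·1/10 + 6·3/20 + 12·1/10 + 20·1/4 + 30·3/20
 = 0 + 0 + 1/5 + 9/10 + 6/5 + 5 + 9/2
 = 59/5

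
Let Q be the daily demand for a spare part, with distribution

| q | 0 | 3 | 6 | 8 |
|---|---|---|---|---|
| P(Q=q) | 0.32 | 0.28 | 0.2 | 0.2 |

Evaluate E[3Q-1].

9.92

E[3Q-1] = Σ (3q-1)·P(Q=q)
 = (-1)·0.32 + 8·0.28 + 17·0.2 + 23·0.2
 = (-0.32) + 2.24 + 3.4 + 4.6
 = 9.92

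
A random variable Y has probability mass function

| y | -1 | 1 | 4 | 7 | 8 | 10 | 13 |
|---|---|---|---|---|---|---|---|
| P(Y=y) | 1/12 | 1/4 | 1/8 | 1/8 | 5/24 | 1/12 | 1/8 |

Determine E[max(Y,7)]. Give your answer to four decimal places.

8.2083

E[max(Y,7)] = Σ max(y,7)·P(Y=y)
 = 7·1/12 + 7·1/4 + 7·1/8 + 7·1/8 + 8·5/24 + 10·1/12 + 13·1/8
 = 7/12 + 7/4 + 7/8 + 7/8 + 5/3 + 5/6 + 13/8
 = 197/24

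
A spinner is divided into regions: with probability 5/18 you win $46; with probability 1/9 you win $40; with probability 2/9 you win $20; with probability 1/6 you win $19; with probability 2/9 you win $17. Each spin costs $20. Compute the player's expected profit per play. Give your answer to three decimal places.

8.611

E[payout] = 46·5/18 + 40·1/9 + 20·2/9 + 19·1/6 + 17·2/9
 = 115/9 + 40/9 + 40/9 + 19/6 + 34/9
 = 515/18
Net = 515/18 - 20 = 155/18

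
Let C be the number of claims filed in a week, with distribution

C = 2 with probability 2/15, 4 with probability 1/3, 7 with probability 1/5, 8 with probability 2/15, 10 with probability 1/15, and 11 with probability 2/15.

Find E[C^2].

E[C^2] = Σ c^2·P(C=c)
 = 4·2/15 + 16·1/3 + 49·1/5 + 64·2/15 + 100·1/15 + 121·2/15
 = 8/15 + 16/3 + 49/5 + 128/15 + 20/3 + 242/15
 = 47

47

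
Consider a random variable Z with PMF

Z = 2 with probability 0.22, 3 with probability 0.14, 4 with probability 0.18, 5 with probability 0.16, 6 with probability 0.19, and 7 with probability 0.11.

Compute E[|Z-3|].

E[|Z-3|] = Σ |z-3|·P(Z=z)
 = 1·0.22 + 0·0.14 + 1·0.18 + 2·0.16 + 3·0.19 + 4·0.11
 = 0.22 + 0 + 0.18 + 0.32 + 0.57 + 0.44
 = 1.73

1.73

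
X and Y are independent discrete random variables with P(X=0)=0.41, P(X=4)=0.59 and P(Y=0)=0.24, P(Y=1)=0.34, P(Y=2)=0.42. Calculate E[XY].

2.7848

E[XY] = Σ_x Σ_y xy · P(X=x)P(Y=y)
 = 0·0.0984 + 0·0.1394 + 0·0.1722 + 0·0.1416 + 4·0.2006 + 8·0.2478
 = 0 + 0 + 0 + 0 + 0.8024 + 1.9824
 = 2.7848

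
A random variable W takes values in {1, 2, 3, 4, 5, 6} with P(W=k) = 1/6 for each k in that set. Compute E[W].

3.5

E[W] = Σ w·P(W=w)
 = 1·1/6 + 2·1/6 + 3·1/6 + 4·1/6 + 5·1/6 + 6·1/6
 = 1/6 + 1/3 + 1/2 + 2/3 + 5/6 + 1
 = 7/2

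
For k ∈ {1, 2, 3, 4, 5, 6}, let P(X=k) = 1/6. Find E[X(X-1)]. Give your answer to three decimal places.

E[X(X-1)] = Σ x(x-1)·P(X=x)
 = 0·1/6 + 2·1/6 + 6·1/6 + 12·1/6 + 20·1/6 + 30·1/6
 = 0 + 1/3 + 1 + 2 + 10/3 + 5
 = 35/3

11.667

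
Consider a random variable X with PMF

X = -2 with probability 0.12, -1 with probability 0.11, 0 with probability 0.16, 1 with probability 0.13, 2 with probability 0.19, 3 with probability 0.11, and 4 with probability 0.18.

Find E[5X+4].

10.05

E[5X+4] = Σ (5x+4)·P(X=x)
 = (-6)·0.12 + (-1)·0.11 + 4·0.16 + 9·0.13 + 14·0.19 + 19·0.11 + 24·0.18
 = (-0.72) + (-0.11) + 0.64 + 1.17 + 2.66 + 2.09 + 4.32
 = 10.05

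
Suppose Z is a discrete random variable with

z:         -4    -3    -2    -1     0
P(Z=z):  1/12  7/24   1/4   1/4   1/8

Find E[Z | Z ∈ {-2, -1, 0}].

P(Z ∈ {-2, -1, 0}) = 1/4 + 1/4 + 1/8 = 5/8.
E[Z | Z ∈ {-2, -1, 0}] = [(-2)·1/4 + (-1)·1/4 + 0·1/8] / (5/8)
 = -3/4 / (5/8)
 = -6/5

-1.2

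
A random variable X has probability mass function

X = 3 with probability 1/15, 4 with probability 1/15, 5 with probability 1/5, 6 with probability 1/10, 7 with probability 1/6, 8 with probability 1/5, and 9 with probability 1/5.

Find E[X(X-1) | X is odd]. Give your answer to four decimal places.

40.7368

P(X is odd) = 1/15 + 1/5 + 1/6 + 1/5 = 19/30.
E[X(X-1) | X is odd] = [6·1/15 + 20·1/5 + 42·1/6 + 72·1/5] / (19/30)
 = 129/5 / (19/30)
 = 774/19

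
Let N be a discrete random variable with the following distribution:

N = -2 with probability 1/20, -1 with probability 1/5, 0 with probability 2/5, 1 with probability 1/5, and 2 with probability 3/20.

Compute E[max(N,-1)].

0.25

E[max(N,-1)] = Σ max(n,-1)·P(N=n)
 = (-1)·1/20 + (-1)·1/5 + 0·2/5 + 1·1/5 + 2·3/20
 = (-1/20) + (-1/5) + 0 + 1/5 + 3/10
 = 1/4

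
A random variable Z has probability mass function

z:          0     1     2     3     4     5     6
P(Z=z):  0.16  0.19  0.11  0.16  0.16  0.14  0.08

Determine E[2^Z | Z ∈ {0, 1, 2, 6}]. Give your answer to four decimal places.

P(Z ∈ {0, 1, 2, 6}) = 0.16 + 0.19 + 0.11 + 0.08 = 0.54.
E[2^Z | Z ∈ {0, 1, 2, 6}] = [1·0.16 + 2·0.19 + 4·0.11 + 64·0.08] / 0.54
 = 6.1 / 0.54
 = 305/27

11.2963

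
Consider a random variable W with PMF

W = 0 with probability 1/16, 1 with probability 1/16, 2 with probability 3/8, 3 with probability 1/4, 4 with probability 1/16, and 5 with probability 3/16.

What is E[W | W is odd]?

3.5

P(W is odd) = 1/16 + 1/4 + 3/16 = 1/2.
E[W | W is odd] = [1·1/16 + 3·1/4 + 5·3/16] / (1/2)
 = 7/4 / (1/2)
 = 7/2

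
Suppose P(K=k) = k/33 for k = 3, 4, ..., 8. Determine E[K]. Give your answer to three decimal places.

E[K] = Σ k·P(K=k)
 = 3·1/11 + 4·4/33 + 5·5/33 + 6·2/11 + 7·7/33 + 8·8/33
 = 3/11 + 16/33 + 25/33 + 12/11 + 49/33 + 64/33
 = 199/33

6.030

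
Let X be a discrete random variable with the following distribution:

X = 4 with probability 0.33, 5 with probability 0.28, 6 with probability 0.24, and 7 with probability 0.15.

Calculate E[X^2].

E[X^2] = Σ x^2·P(X=x)
 = 16·0.33 + 25·0.28 + 36·0.24 + 49·0.15
 = 5.28 + 7 + 8.64 + 7.35
 = 28.27

28.27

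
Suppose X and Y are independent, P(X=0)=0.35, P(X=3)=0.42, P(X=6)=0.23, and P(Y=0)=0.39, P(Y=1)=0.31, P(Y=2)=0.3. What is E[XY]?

E[XY] = Σ_x Σ_y xy · P(X=x)P(Y=y)
 = 0·0.1365 + 0·0.1085 + 0·0.105 + 0·0.1638 + 3·0.1302 + 6·0.126 + 0·0.0897 + 6·0.0713 + 12·0.069
 = 0 + 0 + 0 + 0 + 0.3906 + 0.756 + 0 + 0.4278 + 0.828
 = 2.4024

2.4024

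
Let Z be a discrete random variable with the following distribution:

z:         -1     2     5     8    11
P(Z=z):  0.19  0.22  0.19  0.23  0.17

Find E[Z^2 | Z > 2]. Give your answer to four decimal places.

67.8644

P(Z > 2) = 0.19 + 0.23 + 0.17 = 0.59.
E[Z^2 | Z > 2] = [25·0.19 + 64·0.23 + 121·0.17] / 0.59
 = 40.04 / 0.59
 = 4004/59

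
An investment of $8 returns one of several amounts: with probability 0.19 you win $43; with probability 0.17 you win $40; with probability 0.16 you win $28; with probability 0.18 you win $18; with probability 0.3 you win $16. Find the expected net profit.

19.49

E[payout] = 43·0.19 + 40·0.17 + 28·0.16 + 18·0.18 + 16·0.3
 = 8.17 + 6.8 + 4.48 + 3.24 + 4.8
 = 27.49
Net = 27.49 - 8 = 19.49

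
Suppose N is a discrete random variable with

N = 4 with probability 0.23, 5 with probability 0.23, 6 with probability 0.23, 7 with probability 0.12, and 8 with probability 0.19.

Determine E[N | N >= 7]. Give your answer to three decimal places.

P(N >= 7) = 0.12 + 0.19 = 0.31.
E[N | N >= 7] = [7·0.12 + 8·0.19] / 0.31
 = 2.36 / 0.31
 = 236/31

7.613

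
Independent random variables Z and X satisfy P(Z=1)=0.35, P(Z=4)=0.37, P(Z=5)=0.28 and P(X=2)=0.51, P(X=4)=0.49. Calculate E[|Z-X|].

E[|Z-X|] = Σ_z Σ_x |z-x| · P(Z=z)P(X=x)
 = 1·0.1785 + 3·0.1715 + 2·0.1887 + 0·0.1813 + 3·0.1428 + 1·0.1372
 = 0.1785 + 0.5145 + 0.3774 + 0 + 0.4284 + 0.1372
 = 1.636

1.636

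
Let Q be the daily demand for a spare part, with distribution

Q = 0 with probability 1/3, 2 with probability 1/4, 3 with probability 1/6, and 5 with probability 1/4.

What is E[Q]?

2.25

E[Q] = Σ q·P(Q=q)
 = 0·1/3 + 2·1/4 + 3·1/6 + 5·1/4
 = 0 + 1/2 + 1/2 + 5/4
 = 9/4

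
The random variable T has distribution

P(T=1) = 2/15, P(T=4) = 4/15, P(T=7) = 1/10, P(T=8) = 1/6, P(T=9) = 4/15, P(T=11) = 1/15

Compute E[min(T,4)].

3.6

E[min(T,4)] = Σ min(t,4)·P(T=t)
 = 1·2/15 + 4·4/15 + 4·1/10 + 4·1/6 + 4·4/15 + 4·1/15
 = 2/15 + 16/15 + 2/5 + 2/3 + 16/15 + 4/15
 = 18/5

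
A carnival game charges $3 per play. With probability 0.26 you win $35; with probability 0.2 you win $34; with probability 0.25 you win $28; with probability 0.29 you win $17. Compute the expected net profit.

E[payout] = 35·0.26 + 34·0.2 + 28·0.25 + 17·0.29
 = 9.1 + 6.8 + 7 + 4.93
 = 27.83
Net = 27.83 - 3 = 24.83

24.83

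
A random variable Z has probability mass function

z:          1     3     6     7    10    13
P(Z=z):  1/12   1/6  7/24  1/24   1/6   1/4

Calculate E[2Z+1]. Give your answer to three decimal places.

16.083

E[2Z+1] = Σ (2z+1)·P(Z=z)
 = 3·1/12 + 7·1/6 + 13·7/24 + 15·1/24 + 21·1/6 + 27·1/4
 = 1/4 + 7/6 + 91/24 + 5/8 + 7/2 + 27/4
 = 193/12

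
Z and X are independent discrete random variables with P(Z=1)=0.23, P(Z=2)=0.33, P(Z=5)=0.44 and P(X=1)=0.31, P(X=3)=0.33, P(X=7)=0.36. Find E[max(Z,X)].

E[max(Z,X)] = Σ_z Σ_x max(z,x) · P(Z=z)P(X=x)
 = 1·0.0713 + 3·0.0759 + 7·0.0828 + 2·0.1023 + 3·0.1089 + 7·0.1188 + 5·0.1364 + 5·0.1452 + 7·0.1584
 = 0.0713 + 0.2277 + 0.5796 + 0.2046 + 0.3267 + 0.8316 + 0.682 + 0.726 + 1.1088
 = 4.7583

4.7583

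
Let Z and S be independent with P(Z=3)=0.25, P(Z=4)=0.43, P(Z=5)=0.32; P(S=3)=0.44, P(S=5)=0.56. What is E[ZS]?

E[ZS] = Σ_z Σ_s zs · P(Z=z)P(S=s)
 = 9·0.11 + 15·0.14 + 12·0.1892 + 20·0.2408 + 15·0.1408 + 25·0.1792
 = 0.99 + 2.1 + 2.2704 + 4.816 + 2.112 + 4.48
 = 16.7684

16.7684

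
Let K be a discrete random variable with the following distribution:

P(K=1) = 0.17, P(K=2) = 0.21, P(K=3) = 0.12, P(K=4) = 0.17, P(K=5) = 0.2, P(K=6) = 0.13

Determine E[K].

3.41

E[K] = Σ k·P(K=k)
 = 1·0.17 + 2·0.21 + 3·0.12 + 4·0.17 + 5·0.2 + 6·0.13
 = 0.17 + 0.42 + 0.36 + 0.68 + 1 + 0.78
 = 3.41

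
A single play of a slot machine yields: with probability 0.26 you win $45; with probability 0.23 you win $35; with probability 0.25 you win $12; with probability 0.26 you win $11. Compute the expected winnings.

E[payout] = 45·0.26 + 35·0.23 + 12·0.25 + 11·0.26
 = 11.7 + 8.05 + 3 + 2.86
 = 25.61

25.61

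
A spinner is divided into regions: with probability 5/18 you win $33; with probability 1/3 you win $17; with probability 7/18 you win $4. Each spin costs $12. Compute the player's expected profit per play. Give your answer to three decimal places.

4.389

E[payout] = 33·5/18 + 17·1/3 + 4·7/18
 = 55/6 + 17/3 + 14/9
 = 295/18
Net = 295/18 - 12 = 79/18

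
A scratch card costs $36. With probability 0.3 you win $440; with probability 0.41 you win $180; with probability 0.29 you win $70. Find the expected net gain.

190.1

E[payout] = 440·0.3 + 180·0.41 + 70·0.29
 = 132 + 73.8 + 20.3
 = 226.1
Net = 226.1 - 36 = 190.1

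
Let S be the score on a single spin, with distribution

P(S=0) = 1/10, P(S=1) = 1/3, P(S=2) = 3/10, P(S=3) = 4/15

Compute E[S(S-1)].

2.2

E[S(S-1)] = Σ s(s-1)·P(S=s)
 = 0·1/10 + 0·1/3 + 2·3/10 + 6·4/15
 = 0 + 0 + 3/5 + 8/5
 = 11/5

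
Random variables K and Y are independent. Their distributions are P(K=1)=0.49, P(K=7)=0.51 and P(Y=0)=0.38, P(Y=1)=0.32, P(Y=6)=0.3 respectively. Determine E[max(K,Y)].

E[max(K,Y)] = Σ_k Σ_y max(k,y) · P(K=k)P(Y=y)
 = 1·0.1862 + 1·0.1568 + 6·0.147 + 7·0.1938 + 7·0.1632 + 7·0.153
 = 0.1862 + 0.1568 + 0.882 + 1.3566 + 1.1424 + 1.071
 = 4.795

4.795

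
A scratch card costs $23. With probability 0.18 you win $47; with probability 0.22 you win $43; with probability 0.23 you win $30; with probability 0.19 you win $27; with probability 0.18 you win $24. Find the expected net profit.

E[payout] = 47·0.18 + 43·0.22 + 30·0.23 + 27·0.19 + 24·0.18
 = 8.46 + 9.46 + 6.9 + 5.13 + 4.32
 = 34.27
Net = 34.27 - 23 = 11.27

11.27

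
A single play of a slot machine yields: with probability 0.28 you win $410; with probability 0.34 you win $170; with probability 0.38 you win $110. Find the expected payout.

E[payout] = 410·0.28 + 170·0.34 + 110·0.38
 = 114.8 + 57.8 + 41.8
 = 214.4

214.4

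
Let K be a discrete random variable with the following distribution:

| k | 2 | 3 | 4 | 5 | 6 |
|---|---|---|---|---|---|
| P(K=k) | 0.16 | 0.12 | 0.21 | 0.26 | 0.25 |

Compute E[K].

4.32

E[K] = Σ k·P(K=k)
 = 2·0.16 + 3·0.12 + 4·0.21 + 5·0.26 + 6·0.25
 = 0.32 + 0.36 + 0.84 + 1.3 + 1.5
 = 4.32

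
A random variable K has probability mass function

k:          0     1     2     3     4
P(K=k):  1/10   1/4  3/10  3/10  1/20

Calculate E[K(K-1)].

E[K(K-1)] = Σ k(k-1)·P(K=k)
 = 0·1/10 + 0·1/4 + 2·3/10 + 6·3/10 + 12·1/20
 = 0 + 0 + 3/5 + 9/5 + 3/5
 = 3

3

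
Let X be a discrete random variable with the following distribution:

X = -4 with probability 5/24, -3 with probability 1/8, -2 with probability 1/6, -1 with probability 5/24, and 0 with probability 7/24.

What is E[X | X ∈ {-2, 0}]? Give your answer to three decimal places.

P(X ∈ {-2, 0}) = 1/6 + 7/24 = 11/24.
E[X | X ∈ {-2, 0}] = [(-2)·1/6 + 0·7/24] / (11/24)
 = -1/3 / (11/24)
 = -8/11

-0.727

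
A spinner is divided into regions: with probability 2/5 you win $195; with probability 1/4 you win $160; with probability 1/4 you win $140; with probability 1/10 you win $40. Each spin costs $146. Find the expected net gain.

E[payout] = 195·2/5 + 160·1/4 + 140·1/4 + 40·1/10
 = 78 + 40 + 35 + 4
 = 157
Net = 157 - 146 = 11

11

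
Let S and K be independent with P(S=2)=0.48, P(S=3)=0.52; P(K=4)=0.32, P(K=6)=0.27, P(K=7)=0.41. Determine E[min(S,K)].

2.52

E[min(S,K)] = Σ_s Σ_k min(s,k) · P(S=s)P(K=k)
 = 2·0.1536 + 2·0.1296 + 2·0.1968 + 3·0.1664 + 3·0.1404 + 3·0.2132
 = 0.3072 + 0.2592 + 0.3936 + 0.4992 + 0.4212 + 0.6396
 = 2.52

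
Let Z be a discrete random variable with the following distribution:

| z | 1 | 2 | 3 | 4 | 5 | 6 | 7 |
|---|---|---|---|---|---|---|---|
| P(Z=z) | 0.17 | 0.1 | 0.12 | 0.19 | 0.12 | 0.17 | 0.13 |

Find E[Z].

4.02

E[Z] = Σ z·P(Z=z)
 = 1·0.17 + 2·0.1 + 3·0.12 + 4·0.19 + 5·0.12 + 6·0.17 + 7·0.13
 = 0.17 + 0.2 + 0.36 + 0.76 + 0.6 + 1.02 + 0.91
 = 4.02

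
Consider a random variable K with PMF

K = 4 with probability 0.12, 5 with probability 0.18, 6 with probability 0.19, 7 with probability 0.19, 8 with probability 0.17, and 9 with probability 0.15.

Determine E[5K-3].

29.8

E[5K-3] = Σ (5k-3)·P(K=k)
 = 17·0.12 + 22·0.18 + 27·0.19 + 32·0.19 + 37·0.17 + 42·0.15
 = 2.04 + 3.96 + 5.13 + 6.08 + 6.29 + 6.3
 = 29.8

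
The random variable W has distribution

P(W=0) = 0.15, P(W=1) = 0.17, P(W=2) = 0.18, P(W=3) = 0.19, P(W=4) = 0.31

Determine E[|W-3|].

E[|W-3|] = Σ |w-3|·P(W=w)
 = 3·0.15 + 2·0.17 + 1·0.18 + 0·0.19 + 1·0.31
 = 0.45 + 0.34 + 0.18 + 0 + 0.31
 = 1.28

1.28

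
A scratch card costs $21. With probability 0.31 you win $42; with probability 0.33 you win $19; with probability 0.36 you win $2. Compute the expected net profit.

-0.99

E[payout] = 42·0.31 + 19·0.33 + 2·0.36
 = 13.02 + 6.27 + 0.72
 = 20.01
Net = 20.01 - 21 = -0.99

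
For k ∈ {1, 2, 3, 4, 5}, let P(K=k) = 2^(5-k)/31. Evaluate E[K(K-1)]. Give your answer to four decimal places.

E[K(K-1)] = Σ k(k-1)·P(K=k)
 = 0·16/31 + 2·8/31 + 6·4/31 + 12·2/31 + 20·1/31
 = 0 + 16/31 + 24/31 + 24/31 + 20/31
 = 84/31

2.7097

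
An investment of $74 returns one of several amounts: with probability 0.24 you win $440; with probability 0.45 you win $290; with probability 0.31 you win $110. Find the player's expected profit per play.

196.2

E[payout] = 440·0.24 + 290·0.45 + 110·0.31
 = 105.6 + 130.5 + 34.1
 = 270.2
Net = 270.2 - 74 = 196.2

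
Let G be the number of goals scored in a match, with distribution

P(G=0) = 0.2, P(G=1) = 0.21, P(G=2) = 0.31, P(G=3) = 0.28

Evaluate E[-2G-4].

-7.34

E[-2G-4] = Σ (-2g-4)·P(G=g)
 = (-4)·0.2 + (-6)·0.21 + (-8)·0.31 + (-10)·0.28
 = (-0.8) + (-1.26) + (-2.48) + (-2.8)
 = -7.34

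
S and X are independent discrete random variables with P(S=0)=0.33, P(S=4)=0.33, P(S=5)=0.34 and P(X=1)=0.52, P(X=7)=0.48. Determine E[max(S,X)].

E[max(S,X)] = Σ_s Σ_x max(s,x) · P(S=s)P(X=x)
 = 1·0.1716 + 7·0.1584 + 4·0.1716 + 7·0.1584 + 5·0.1768 + 7·0.1632
 = 0.1716 + 1.1088 + 0.6864 + 1.1088 + 0.884 + 1.1424
 = 5.102

5.102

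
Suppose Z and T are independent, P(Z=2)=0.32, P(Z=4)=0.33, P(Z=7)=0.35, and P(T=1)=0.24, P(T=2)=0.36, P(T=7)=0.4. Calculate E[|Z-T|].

2.722

E[|Z-T|] = Σ_z Σ_t |z-t| · P(Z=z)P(T=t)
 = 1·0.0768 + 0·0.1152 + 5·0.128 + 3·0.0792 + 2·0.1188 + 3·0.132 + 6·0.084 + 5·0.126 + 0·0.14
 = 0.0768 + 0 + 0.64 + 0.2376 + 0.2376 + 0.396 + 0.504 + 0.63 + 0
 = 2.722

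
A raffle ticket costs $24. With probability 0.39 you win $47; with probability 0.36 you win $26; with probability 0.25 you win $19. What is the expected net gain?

8.44

E[payout] = 47·0.39 + 26·0.36 + 19·0.25
 = 18.33 + 9.36 + 4.75
 = 32.44
Net = 32.44 - 24 = 8.44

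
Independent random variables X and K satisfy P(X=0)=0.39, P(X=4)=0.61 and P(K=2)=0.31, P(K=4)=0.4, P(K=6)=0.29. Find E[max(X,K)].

4.3382

E[max(X,K)] = Σ_x Σ_k max(x,k) · P(X=x)P(K=k)
 = 2·0.1209 + 4·0.156 + 6·0.1131 + 4·0.1891 + 4·0.244 + 6·0.1769
 = 0.2418 + 0.624 + 0.6786 + 0.7564 + 0.976 + 1.0614
 = 4.3382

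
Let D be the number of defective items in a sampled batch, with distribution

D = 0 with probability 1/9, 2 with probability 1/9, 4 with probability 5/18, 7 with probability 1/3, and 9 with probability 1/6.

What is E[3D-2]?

13.5

E[3D-2] = Σ (3d-2)·P(D=d)
 = (-2)·1/9 + 4·1/9 + 10·5/18 + 19·1/3 + 25·1/6
 = (-2/9) + 4/9 + 25/9 + 19/3 + 25/6
 = 27/2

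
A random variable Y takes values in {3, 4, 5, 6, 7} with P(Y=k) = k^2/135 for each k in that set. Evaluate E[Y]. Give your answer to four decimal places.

5.7407

E[Y] = Σ y·P(Y=y)
 = 3·1/15 + 4·16/135 + 5·5/27 + 6·4/15 + 7·49/135
 = 1/5 + 64/135 + 25/27 + 8/5 + 343/135
 = 155/27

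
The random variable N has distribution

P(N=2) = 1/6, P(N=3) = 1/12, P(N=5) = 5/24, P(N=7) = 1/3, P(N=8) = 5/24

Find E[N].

E[N] = Σ n·P(N=n)
 = 2·1/6 + 3·1/12 + 5·5/24 + 7·1/3 + 8·5/24
 = 1/3 + 1/4 + 25/24 + 7/3 + 5/3
 = 45/8

5.625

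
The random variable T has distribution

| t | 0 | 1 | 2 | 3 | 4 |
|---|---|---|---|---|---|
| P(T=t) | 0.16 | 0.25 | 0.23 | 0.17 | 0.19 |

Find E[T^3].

E[T^3] = Σ t^3·P(T=t)
 = 0·0.16 + 1·0.25 + 8·0.23 + 27·0.17 + 64·0.19
 = 0 + 0.25 + 1.84 + 4.59 + 12.16
 = 18.84

18.84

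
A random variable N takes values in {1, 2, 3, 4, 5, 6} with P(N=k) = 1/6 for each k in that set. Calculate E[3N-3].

7.5

E[3N-3] = Σ (3n-3)·P(N=n)
 = 0·1/6 + 3·1/6 + 6·1/6 + 9·1/6 + 12·1/6 + 15·1/6
 = 0 + 1/2 + 1 + 3/2 + 2 + 5/2
 = 15/2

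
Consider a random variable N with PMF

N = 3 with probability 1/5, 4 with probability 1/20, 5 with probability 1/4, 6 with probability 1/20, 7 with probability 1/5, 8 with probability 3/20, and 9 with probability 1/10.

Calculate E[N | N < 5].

P(N < 5) = 1/5 + 1/20 = 1/4.
E[N | N < 5] = [3·1/5 + 4·1/20] / (1/4)
 = 4/5 / (1/4)
 = 16/5

3.2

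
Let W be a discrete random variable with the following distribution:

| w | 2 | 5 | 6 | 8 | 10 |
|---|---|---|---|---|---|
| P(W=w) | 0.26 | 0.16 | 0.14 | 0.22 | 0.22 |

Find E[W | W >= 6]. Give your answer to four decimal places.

P(W >= 6) = 0.14 + 0.22 + 0.22 = 0.58.
E[W | W >= 6] = [6·0.14 + 8·0.22 + 10·0.22] / 0.58
 = 4.8 / 0.58
 = 240/29

8.2759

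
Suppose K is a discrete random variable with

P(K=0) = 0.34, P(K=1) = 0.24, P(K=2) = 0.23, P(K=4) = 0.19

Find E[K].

E[K] = Σ k·P(K=k)
 = 0·0.34 + 1·0.24 + 2·0.23 + 4·0.19
 = 0 + 0.24 + 0.46 + 0.76
 = 1.46

1.46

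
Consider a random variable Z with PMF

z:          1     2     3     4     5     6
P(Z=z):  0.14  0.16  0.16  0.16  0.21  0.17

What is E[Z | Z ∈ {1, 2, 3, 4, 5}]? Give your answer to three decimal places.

3.169

P(Z ∈ {1, 2, 3, 4, 5}) = 0.14 + 0.16 + 0.16 + 0.16 + 0.21 = 0.83.
E[Z | Z ∈ {1, 2, 3, 4, 5}] = [1·0.14 + 2·0.16 + 3·0.16 + 4·0.16 + 5·0.21] / 0.83
 = 2.63 / 0.83
 = 263/83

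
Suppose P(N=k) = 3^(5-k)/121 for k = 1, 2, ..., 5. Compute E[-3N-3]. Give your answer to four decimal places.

-7.4380

E[-3N-3] = Σ (-3n-3)·P(N=n)
 = (-6)·81/121 + (-9)·27/121 + (-12)·9/121 + (-15)·3/121 + (-18)·1/121
 = (-486/121) + (-243/121) + (-108/121) + (-45/121) + (-18/121)
 = -900/121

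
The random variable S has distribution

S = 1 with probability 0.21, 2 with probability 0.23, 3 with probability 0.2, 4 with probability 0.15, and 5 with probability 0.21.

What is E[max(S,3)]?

E[max(S,3)] = Σ max(s,3)·P(S=s)
 = 3·0.21 + 3·0.23 + 3·0.2 + 4·0.15 + 5·0.21
 = 0.63 + 0.69 + 0.6 + 0.6 + 1.05
 = 3.57

3.57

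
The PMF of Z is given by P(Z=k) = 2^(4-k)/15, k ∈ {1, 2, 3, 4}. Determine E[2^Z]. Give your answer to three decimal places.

4.267

E[2^Z] = Σ 2^z·P(Z=z)
 = 2·8/15 + 4·4/15 + 8·2/15 + 16·1/15
 = 16/15 + 16/15 + 16/15 + 16/15
 = 64/15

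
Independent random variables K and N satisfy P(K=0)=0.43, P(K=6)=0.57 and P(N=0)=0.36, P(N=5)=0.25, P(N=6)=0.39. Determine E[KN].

12.2778

E[KN] = Σ_k Σ_n kn · P(K=k)P(N=n)
 = 0·0.1548 + 0·0.1075 + 0·0.1677 + 0·0.2052 + 30·0.1425 + 36·0.2223
 = 0 + 0 + 0 + 0 + 4.275 + 8.0028
 = 12.2778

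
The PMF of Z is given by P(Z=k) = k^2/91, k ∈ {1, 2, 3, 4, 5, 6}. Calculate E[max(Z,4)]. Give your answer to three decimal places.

5.066

E[max(Z,4)] = Σ max(z,4)·P(Z=z)
 = 4·1/91 + 4·4/91 + 4·9/91 + 4·16/91 + 5·25/91 + 6·36/91
 = 4/91 + 16/91 + 36/91 + 64/91 + 125/91 + 216/91
 = 461/91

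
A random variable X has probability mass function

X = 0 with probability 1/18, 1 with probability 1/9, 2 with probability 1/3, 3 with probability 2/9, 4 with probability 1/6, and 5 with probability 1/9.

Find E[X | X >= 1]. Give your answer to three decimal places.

2.824

P(X >= 1) = 1/9 + 1/3 + 2/9 + 1/6 + 1/9 = 17/18.
E[X | X >= 1] = [1·1/9 + 2·1/3 + 3·2/9 + 4·1/6 + 5·1/9] / (17/18)
 = 8/3 / (17/18)
 = 48/17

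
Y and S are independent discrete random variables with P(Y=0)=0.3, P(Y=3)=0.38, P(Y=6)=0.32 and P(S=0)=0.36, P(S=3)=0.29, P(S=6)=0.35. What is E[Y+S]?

E[Y+S] = Σ_y Σ_s (y+s) · P(Y=y)P(S=s)
 = 0·0.108 + 3·0.087 + 6·0.105 + 3·0.1368 + 6·0.1102 + 9·0.133 + 6·0.1152 + 9·0.0928 + 12·0.112
 = 0 + 0.261 + 0.63 + 0.4104 + 0.6612 + 1.197 + 0.6912 + 0.8352 + 1.344
 = 6.03

6.03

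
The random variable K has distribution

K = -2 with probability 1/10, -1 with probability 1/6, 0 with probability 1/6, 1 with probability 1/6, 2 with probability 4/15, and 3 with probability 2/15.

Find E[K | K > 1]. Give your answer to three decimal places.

2.333

P(K > 1) = 4/15 + 2/15 = 2/5.
E[K | K > 1] = [2·4/15 + 3·2/15] / (2/5)
 = 14/15 / (2/5)
 = 7/3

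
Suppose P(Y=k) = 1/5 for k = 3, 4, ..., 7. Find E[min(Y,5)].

E[min(Y,5)] = Σ min(y,5)·P(Y=y)
 = 3·1/5 + 4·1/5 + 5·1/5 + 5·1/5 + 5·1/5
 = 3/5 + 4/5 + 1 + 1 + 1
 = 22/5

4.4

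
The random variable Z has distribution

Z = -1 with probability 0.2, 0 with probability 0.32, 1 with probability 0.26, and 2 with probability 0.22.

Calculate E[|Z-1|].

0.94

E[|Z-1|] = Σ |z-1|·P(Z=z)
 = 2·0.2 + 1·0.32 + 0·0.26 + 1·0.22
 = 0.4 + 0.32 + 0 + 0.22
 = 0.94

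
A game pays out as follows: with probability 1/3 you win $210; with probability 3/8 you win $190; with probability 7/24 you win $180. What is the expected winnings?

193.75

E[payout] = 210·1/3 + 190·3/8 + 180·7/24
 = 70 + 285/4 + 105/2
 = 775/4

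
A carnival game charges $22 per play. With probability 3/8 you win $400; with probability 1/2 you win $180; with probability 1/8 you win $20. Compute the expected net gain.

220.5

E[payout] = 400·3/8 + 180·1/2 + 20·1/8
 = 150 + 90 + 5/2
 = 485/2
Net = 485/2 - 22 = 441/2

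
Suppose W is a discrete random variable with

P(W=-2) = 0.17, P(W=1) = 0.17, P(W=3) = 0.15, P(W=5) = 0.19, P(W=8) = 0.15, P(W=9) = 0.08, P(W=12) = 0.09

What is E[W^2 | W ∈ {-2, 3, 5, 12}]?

32.9

P(W ∈ {-2, 3, 5, 12}) = 0.17 + 0.15 + 0.19 + 0.09 = 0.6.
E[W^2 | W ∈ {-2, 3, 5, 12}] = [4·0.17 + 9·0.15 + 25·0.19 + 144·0.09] / 0.6
 = 19.74 / 0.6
 = 329/10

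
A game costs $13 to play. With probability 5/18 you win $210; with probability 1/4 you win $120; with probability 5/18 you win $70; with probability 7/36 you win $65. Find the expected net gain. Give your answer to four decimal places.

E[payout] = 210·5/18 + 120·1/4 + 70·5/18 + 65·7/36
 = 175/3 + 30 + 175/9 + 455/36
 = 1445/12
Net = 1445/12 - 13 = 1289/12

107.4167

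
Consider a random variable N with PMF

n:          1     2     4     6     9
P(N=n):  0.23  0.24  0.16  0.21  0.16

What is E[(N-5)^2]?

8.77

E[(N-5)^2] = Σ (n-5)^2·P(N=n)
 = 16·0.23 + 9·0.24 + 1·0.16 + 1·0.21 + 16·0.16
 = 3.68 + 2.16 + 0.16 + 0.21 + 2.56
 = 8.77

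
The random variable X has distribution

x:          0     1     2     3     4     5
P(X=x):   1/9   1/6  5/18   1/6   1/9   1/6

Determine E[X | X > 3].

4.6

P(X > 3) = 1/9 + 1/6 = 5/18.
E[X | X > 3] = [4·1/9 + 5·1/6] / (5/18)
 = 23/18 / (5/18)
 = 23/5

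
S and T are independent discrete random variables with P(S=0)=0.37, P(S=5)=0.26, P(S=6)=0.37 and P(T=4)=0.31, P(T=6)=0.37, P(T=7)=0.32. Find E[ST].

20.064

E[ST] = Σ_s Σ_t st · P(S=s)P(T=t)
 = 0·0.1147 + 0·0.1369 + 0·0.1184 + 20·0.0806 + 30·0.0962 + 35·0.0832 + 24·0.1147 + 36·0.1369 + 42·0.1184
 = 0 + 0 + 0 + 1.612 + 2.886 + 2.912 + 2.7528 + 4.9284 + 4.9728
 = 20.064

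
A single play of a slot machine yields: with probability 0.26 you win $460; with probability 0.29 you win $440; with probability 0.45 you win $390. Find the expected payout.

E[payout] = 460·0.26 + 440·0.29 + 390·0.45
 = 119.6 + 127.6 + 175.5
 = 422.7

422.7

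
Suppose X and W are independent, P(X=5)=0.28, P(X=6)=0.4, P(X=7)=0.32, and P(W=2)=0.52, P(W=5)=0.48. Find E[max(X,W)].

E[max(X,W)] = Σ_x Σ_w max(x,w) · P(X=x)P(W=w)
 = 5·0.1456 + 5·0.1344 + 6·0.208 + 6·0.192 + 7·0.1664 + 7·0.1536
 = 0.728 + 0.672 + 1.248 + 1.152 + 1.1648 + 1.0752
 = 6.04

6.04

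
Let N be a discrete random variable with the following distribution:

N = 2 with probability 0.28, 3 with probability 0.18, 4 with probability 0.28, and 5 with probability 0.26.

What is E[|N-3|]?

1.08

E[|N-3|] = Σ |n-3|·P(N=n)
 = 1·0.28 + 0·0.18 + 1·0.28 + 2·0.26
 = 0.28 + 0 + 0.28 + 0.52
 = 1.08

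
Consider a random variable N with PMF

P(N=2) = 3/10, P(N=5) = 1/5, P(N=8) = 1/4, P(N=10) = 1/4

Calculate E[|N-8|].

E[|N-8|] = Σ |n-8|·P(N=n)
 = 6·3/10 + 3·1/5 + 0·1/4 + 2·1/4
 = 9/5 + 3/5 + 0 + 1/2
 = 29/10

2.9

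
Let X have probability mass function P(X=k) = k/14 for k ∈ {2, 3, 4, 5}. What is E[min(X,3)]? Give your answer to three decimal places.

2.857

E[min(X,3)] = Σ min(x,3)·P(X=x)
 = 2·1/7 + 3·3/14 + 3·2/7 + 3·5/14
 = 2/7 + 9/14 + 6/7 + 15/14
 = 20/7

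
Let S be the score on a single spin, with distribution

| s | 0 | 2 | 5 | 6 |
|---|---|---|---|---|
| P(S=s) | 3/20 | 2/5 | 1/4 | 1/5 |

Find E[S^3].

77.65

E[S^3] = Σ s^3·P(S=s)
 = 0·3/20 + 8·2/5 + 125·1/4 + 216·1/5
 = 0 + 16/5 + 125/4 + 216/5
 = 1553/20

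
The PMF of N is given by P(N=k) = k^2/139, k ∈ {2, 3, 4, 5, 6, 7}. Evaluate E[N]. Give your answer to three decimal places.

E[N] = Σ n·P(N=n)
 = 2·4/139 + 3·9/139 + 4·16/139 + 5·25/139 + 6·36/139 + 7·49/139
 = 8/139 + 27/139 + 64/139 + 125/139 + 216/139 + 343/139
 = 783/139

5.633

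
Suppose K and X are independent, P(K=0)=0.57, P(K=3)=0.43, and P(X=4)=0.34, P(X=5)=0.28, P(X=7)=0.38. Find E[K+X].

6.71

E[K+X] = Σ_k Σ_x (k+x) · P(K=k)P(X=x)
 = 4·0.1938 + 5·0.1596 + 7·0.2166 + 7·0.1462 + 8·0.1204 + 10·0.1634
 = 0.7752 + 0.798 + 1.5162 + 1.0234 + 0.9632 + 1.634
 = 6.71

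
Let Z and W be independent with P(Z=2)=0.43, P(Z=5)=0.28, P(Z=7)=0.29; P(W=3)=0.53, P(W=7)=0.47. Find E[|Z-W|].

E[|Z-W|] = Σ_z Σ_w |z-w| · P(Z=z)P(W=w)
 = 1·0.2279 + 5·0.2021 + 2·0.1484 + 2·0.1316 + 4·0.1537 + 0·0.1363
 = 0.2279 + 1.0105 + 0.2968 + 0.2632 + 0.6148 + 0
 = 2.4132

2.4132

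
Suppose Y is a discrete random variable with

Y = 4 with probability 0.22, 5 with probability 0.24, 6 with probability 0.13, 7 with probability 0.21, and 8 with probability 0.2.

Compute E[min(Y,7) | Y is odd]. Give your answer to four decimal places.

P(Y is odd) = 0.24 + 0.21 = 0.45.
E[min(Y,7) | Y is odd] = [5·0.24 + 7·0.21] / 0.45
 = 2.67 / 0.45
 = 89/15

5.9333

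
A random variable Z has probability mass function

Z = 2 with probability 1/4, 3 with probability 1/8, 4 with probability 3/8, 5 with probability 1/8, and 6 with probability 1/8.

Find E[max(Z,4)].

E[max(Z,4)] = Σ max(z,4)·P(Z=z)
 = 4·1/4 + 4·1/8 + 4·3/8 + 5·1/8 + 6·1/8
 = 1 + 1/2 + 3/2 + 5/8 + 3/4
 = 35/8

4.375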